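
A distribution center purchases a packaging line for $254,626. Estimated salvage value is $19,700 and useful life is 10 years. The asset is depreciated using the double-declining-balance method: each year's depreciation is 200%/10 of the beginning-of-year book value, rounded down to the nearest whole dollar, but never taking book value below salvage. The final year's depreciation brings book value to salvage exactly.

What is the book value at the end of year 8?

Depreciable base = $254,626 − $19,700 = $234,926.
Year 1: ⌊$254,626 × 200%/10⌋ = $50,925. Book value $203,701.
Year 2: ⌊$203,701 × 200%/10⌋ = $40,740. Book value $162,961.
Year 3: ⌊$162,961 × 200%/10⌋ = $32,592. Book value $130,369.
Year 4: ⌊$130,369 × 200%/10⌋ = $26,073. Book value $104,296.
Year 5: ⌊$104,296 × 200%/10⌋ = $20,859. Book value $83,437.
Year 6: ⌊$83,437 × 200%/10⌋ = $16,687. Book value $66,750.
Year 7: ⌊$66,750 × 200%/10⌋ = $13,350. Book value $53,400.
Year 8: ⌊$53,400 × 200%/10⌋ = $10,680. Book value $42,720.

$42,720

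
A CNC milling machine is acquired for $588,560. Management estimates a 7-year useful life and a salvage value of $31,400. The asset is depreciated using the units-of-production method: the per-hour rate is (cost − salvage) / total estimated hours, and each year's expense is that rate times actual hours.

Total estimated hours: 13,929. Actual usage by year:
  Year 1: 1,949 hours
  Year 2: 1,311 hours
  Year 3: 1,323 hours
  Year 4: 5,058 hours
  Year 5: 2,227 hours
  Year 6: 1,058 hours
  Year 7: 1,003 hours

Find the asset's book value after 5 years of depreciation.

$113,840

Depreciable base = $588,560 − $31,400 = $557,160.
Rate = $557,160 / 13,929 hours = $40 per hour.
Year 1: 1,949 × $40 = $77,960. Book value $510,600.
Year 2: 1,311 × $40 = $52,440. Book value $458,160.
Year 3: 1,323 × $40 = $52,920. Book value $405,240.
Year 4: 5,058 × $40 = $202,320. Book value $202,920.
Year 5: 2,227 × $40 = $89,080. Book value $113,840.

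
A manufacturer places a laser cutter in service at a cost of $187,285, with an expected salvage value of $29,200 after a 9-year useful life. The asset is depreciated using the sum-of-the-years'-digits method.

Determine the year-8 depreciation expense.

Depreciable base = $187,285 − $29,200 = $158,085.
Sum of the years' digits = 9+8+7+6+5+4+3+2+1 = 45.
Year 1: $158,085 × 9/45 = $31,617. Book value $155,668.
Year 2: $158,085 × 8/45 = $28,104. Book value $127,564.
Year 3: $158,085 × 7/45 = $24,591. Book value $102,973.
Year 4: $158,085 × 6/45 = $21,078. Book value $81,895.
Year 5: $158,085 × 5/45 = $17,565. Book value $64,330.
Year 6: $158,085 × 4/45 = $14,052. Book value $50,278.
Year 7: $158,085 × 3/45 = $10,539. Book value $39,739.
Year 8: $158,085 × 2/45 = $7,026. Book value $32,713.

$7,026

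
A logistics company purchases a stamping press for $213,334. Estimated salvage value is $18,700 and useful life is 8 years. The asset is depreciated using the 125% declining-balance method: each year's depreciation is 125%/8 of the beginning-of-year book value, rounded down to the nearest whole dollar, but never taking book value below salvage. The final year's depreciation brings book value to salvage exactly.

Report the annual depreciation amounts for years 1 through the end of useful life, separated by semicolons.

Depreciable base = $213,334 − $18,700 = $194,634.
Year 1: ⌊$213,334 × 125%/8⌋ = $33,333. Book value $180,001.
Year 2: ⌊$180,001 × 125%/8⌋ = $28,125. Book value $151,876.
Year 3: ⌊$151,876 × 125%/8⌋ = $23,730. Book value $128,146.
Year 4: ⌊$128,146 × 125%/8⌋ = $20,022. Book value $108,124.
Year 5: ⌊$108,124 × 125%/8⌋ = $16,894. Book value $91,230.
Year 6: ⌊$91,230 × 125%/8⌋ = $14,254. Book value $76,976.
Year 7: ⌊$76,976 × 125%/8⌋ = $12,027. Book value $64,949.
Year 8 (final): $64,949 − $18,700 = $46,249. Book value $18,700.

$33,333; $28,125; $23,730; $20,022; $16,894; $14,254; $12,027; $46,249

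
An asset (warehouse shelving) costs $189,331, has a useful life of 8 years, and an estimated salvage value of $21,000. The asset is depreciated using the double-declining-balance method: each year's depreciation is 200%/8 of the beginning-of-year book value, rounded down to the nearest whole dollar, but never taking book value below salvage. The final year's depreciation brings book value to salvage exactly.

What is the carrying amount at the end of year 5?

$44,931

Depreciable base = $189,331 − $21,000 = $168,331.
Year 1: ⌊$189,331 × 200%/8⌋ = $47,332. Book value $141,999.
Year 2: ⌊$141,999 × 200%/8⌋ = $35,499. Book value $106,500.
Year 3: ⌊$106,500 × 200%/8⌋ = $26,625. Book value $79,875.
Year 4: ⌊$79,875 × 200%/8⌋ = $19,968. Book value $59,907.
Year 5: ⌊$59,907 × 200%/8⌋ = $14,976. Book value $44,931.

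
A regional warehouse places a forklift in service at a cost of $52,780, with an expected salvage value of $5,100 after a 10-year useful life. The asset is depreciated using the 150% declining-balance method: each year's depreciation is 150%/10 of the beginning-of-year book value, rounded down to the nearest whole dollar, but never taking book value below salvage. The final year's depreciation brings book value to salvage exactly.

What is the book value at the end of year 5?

$23,420

Depreciable base = $52,780 − $5,100 = $47,680.
Year 1: ⌊$52,780 × 150%/10⌋ = $7,917. Book value $44,863.
Year 2: ⌊$44,863 × 150%/10⌋ = $6,729. Book value $38,134.
Year 3: ⌊$38,134 × 150%/10⌋ = $5,720. Book value $32,414.
Year 4: ⌊$32,414 × 150%/10⌋ = $4,862. Book value $27,552.
Year 5: ⌊$27,552 × 150%/10⌋ = $4,132. Book value $23,420.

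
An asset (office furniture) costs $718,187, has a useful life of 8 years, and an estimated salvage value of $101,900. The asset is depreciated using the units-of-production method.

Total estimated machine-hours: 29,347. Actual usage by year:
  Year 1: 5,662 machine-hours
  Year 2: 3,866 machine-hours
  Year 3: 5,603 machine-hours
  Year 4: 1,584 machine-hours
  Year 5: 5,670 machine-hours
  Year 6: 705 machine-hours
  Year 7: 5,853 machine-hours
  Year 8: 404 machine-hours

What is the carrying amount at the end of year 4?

$367,172

Depreciable base = $718,187 − $101,900 = $616,287.
Rate = $616,287 / 29,347 machine-hours = $21 per machine-hour.
Year 1: 5,662 × $21 = $118,902. Book value $599,285.
Year 2: 3,866 × $21 = $81,186. Book value $518,099.
Year 3: 5,603 × $21 = $117,663. Book value $400,436.
Year 4: 1,584 × $21 = $33,264. Book value $367,172.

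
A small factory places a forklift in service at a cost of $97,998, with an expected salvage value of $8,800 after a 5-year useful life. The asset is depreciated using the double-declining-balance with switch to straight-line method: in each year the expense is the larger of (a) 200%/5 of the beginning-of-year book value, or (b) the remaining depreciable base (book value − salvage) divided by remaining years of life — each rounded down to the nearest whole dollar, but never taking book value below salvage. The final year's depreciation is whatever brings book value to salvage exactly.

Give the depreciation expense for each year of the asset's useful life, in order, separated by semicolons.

Depreciable base = $97,998 − $8,800 = $89,198.
Year 1: DB = ⌊$97,998 × 200%/5⌋ = $39,199; SL = ⌊$89,198/5⌋ = $17,839 → take DB $39,199. Book value $58,799.
Year 2: DB = ⌊$58,799 × 200%/5⌋ = $23,519; SL = ⌊$49,999/4⌋ = $12,499 → take DB $23,519. Book value $35,280.
Year 3: DB = ⌊$35,280 × 200%/5⌋ = $14,112; SL = ⌊$26,480/3⌋ = $8,826 → take DB $14,112. Book value $21,168.
Year 4: DB = ⌊$21,168 × 200%/5⌋ = $8,467; SL = ⌊$12,368/2⌋ = $6,184 → take DB $8,467. Book value $12,701.
Year 5 (final): $12,701 − $8,800 = $3,901. Book value $8,800.

$39,199; $23,519; $14,112; $8,467; $3,901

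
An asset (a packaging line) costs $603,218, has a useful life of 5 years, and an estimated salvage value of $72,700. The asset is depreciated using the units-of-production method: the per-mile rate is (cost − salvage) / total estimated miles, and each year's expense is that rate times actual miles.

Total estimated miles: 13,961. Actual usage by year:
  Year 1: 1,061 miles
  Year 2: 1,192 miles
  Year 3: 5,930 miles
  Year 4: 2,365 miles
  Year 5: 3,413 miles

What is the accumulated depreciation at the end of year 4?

Depreciable base = $603,218 − $72,700 = $530,518.
Rate = $530,518 / 13,961 miles = $38 per mile.
Year 1: 1,061 × $38 = $40,318. Book value $562,900.
Year 2: 1,192 × $38 = $45,296. Book value $517,604.
Year 3: 5,930 × $38 = $225,340. Book value $292,264.
Year 4: 2,365 × $38 = $89,870. Book value $202,394.
Accumulated through year 4 = $603,218 − $202,394 = $400,824.

$400,824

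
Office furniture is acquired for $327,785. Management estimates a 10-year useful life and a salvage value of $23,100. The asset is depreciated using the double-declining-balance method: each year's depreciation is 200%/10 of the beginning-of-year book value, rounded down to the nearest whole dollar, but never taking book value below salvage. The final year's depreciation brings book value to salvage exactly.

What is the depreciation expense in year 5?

$26,852

Depreciable base = $327,785 − $23,100 = $304,685.
Year 1: ⌊$327,785 × 200%/10⌋ = $65,557. Book value $262,228.
Year 2: ⌊$262,228 × 200%/10⌋ = $52,445. Book value $209,783.
Year 3: ⌊$209,783 × 200%/10⌋ = $41,956. Book value $167,827.
Year 4: ⌊$167,827 × 200%/10⌋ = $33,565. Book value $134,262.
Year 5: ⌊$134,262 × 200%/10⌋ = $26,852. Book value $107,410.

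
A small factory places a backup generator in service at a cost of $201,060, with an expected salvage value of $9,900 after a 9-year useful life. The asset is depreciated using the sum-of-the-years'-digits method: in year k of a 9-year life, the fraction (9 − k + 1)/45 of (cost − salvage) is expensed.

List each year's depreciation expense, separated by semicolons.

Depreciable base = $201,060 − $9,900 = $191,160.
Sum of the years' digits = 9+8+7+6+5+4+3+2+1 = 45.
Year 1: $191,160 × 9/45 = $38,232. Book value $162,828.
Year 2: $191,160 × 8/45 = $33,984. Book value $128,844.
Year 3: $191,160 × 7/45 = $29,736. Book value $99,108.
Year 4: $191,160 × 6/45 = $25,488. Book value $73,620.
Year 5: $191,160 × 5/45 = $21,240. Book value $52,380.
Year 6: $191,160 × 4/45 = $16,992. Book value $35,388.
Year 7: $191,160 × 3/45 = $12,744. Book value $22,644.
Year 8: $191,160 × 2/45 = $8,496. Book value $14,148.
Year 9: $191,160 × 1/45 = $4,248. Book value $9,900.

$38,232; $33,984; $29,736; $25,488; $21,240; $16,992; $12,744; $8,496; $4,248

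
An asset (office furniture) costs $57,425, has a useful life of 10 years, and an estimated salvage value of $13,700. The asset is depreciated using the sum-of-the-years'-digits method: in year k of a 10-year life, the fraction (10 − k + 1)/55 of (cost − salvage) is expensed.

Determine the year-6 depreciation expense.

Depreciable base = $57,425 − $13,700 = $43,725.
Sum of the years' digits = 10+9+8+7+6+5+4+3+2+1 = 55.
Year 1: $43,725 × 10/55 = $7,950. Book value $49,475.
Year 2: $43,725 × 9/55 = $7,155. Book value $42,320.
Year 3: $43,725 × 8/55 = $6,360. Book value $35,960.
Year 4: $43,725 × 7/55 = $5,565. Book value $30,395.
Year 5: $43,725 × 6/55 = $4,770. Book value $25,625.
Year 6: $43,725 × 5/55 = $3,975. Book value $21,650.

$3,975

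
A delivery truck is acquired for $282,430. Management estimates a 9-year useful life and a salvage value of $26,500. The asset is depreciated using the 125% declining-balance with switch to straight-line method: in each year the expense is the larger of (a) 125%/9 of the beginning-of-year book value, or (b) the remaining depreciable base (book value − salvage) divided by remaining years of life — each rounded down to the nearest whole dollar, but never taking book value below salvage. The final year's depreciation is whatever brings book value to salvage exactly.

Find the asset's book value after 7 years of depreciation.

Depreciable base = $282,430 − $26,500 = $255,930.
Year 1: DB = ⌊$282,430 × 125%/9⌋ = $39,226; SL = ⌊$255,930/9⌋ = $28,436 → take DB $39,226. Book value $243,204.
Year 2: DB = ⌊$243,204 × 125%/9⌋ = $33,778; SL = ⌊$216,704/8⌋ = $27,088 → take DB $33,778. Book value $209,426.
Year 3: DB = ⌊$209,426 × 125%/9⌋ = $29,086; SL = ⌊$182,926/7⌋ = $26,132 → take DB $29,086. Book value $180,340.
Year 4: DB = ⌊$180,340 × 125%/9⌋ = $25,047; SL = ⌊$153,840/6⌋ = $25,640 → take SL $25,640. Book value $154,700.
Year 5: DB = ⌊$154,700 × 125%/9⌋ = $21,486; SL = ⌊$128,200/5⌋ = $25,640 → take SL $25,640. Book value $129,060.
Year 6: DB = ⌊$129,060 × 125%/9⌋ = $17,925; SL = ⌊$102,560/4⌋ = $25,640 → take SL $25,640. Book value $103,420.
Year 7: DB = ⌊$103,420 × 125%/9⌋ = $14,363; SL = ⌊$76,920/3⌋ = $25,640 → take SL $25,640. Book value $77,780.

$77,780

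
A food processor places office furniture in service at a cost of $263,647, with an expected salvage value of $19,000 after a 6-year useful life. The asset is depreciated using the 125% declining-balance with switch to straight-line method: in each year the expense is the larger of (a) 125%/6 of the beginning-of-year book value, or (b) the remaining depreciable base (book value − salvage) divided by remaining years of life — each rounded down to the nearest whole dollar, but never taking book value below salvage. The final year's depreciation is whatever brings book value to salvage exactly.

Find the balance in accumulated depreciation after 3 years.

Depreciable base = $263,647 − $19,000 = $244,647.
Year 1: DB = ⌊$263,647 × 125%/6⌋ = $54,926; SL = ⌊$244,647/6⌋ = $40,774 → take DB $54,926. Book value $208,721.
Year 2: DB = ⌊$208,721 × 125%/6⌋ = $43,483; SL = ⌊$189,721/5⌋ = $37,944 → take DB $43,483. Book value $165,238.
Year 3: DB = ⌊$165,238 × 125%/6⌋ = $34,424; SL = ⌊$146,238/4⌋ = $36,559 → take SL $36,559. Book value $128,679.
Accumulated through year 3 = $263,647 − $128,679 = $134,968.

$134,968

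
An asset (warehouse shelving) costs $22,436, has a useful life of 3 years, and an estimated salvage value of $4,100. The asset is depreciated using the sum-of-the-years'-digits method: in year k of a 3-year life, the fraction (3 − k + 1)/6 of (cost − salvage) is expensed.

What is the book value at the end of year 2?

Depreciable base = $22,436 − $4,100 = $18,336.
Sum of the years' digits = 3+2+1 = 6.
Year 1: $18,336 × 3/6 = $9,168. Book value $13,268.
Year 2: $18,336 × 2/6 = $6,112. Book value $7,156.

$7,156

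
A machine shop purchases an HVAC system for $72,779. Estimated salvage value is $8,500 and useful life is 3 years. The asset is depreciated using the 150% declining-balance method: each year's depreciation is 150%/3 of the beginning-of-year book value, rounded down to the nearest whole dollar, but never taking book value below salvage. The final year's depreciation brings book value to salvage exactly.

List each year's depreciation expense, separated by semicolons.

Depreciable base = $72,779 − $8,500 = $64,279.
Year 1: ⌊$72,779 × 150%/3⌋ = $36,389. Book value $36,390.
Year 2: ⌊$36,390 × 150%/3⌋ = $18,195. Book value $18,195.
Year 3 (final): $18,195 − $8,500 = $9,695. Book value $8,500.

$36,389; $18,195; $9,695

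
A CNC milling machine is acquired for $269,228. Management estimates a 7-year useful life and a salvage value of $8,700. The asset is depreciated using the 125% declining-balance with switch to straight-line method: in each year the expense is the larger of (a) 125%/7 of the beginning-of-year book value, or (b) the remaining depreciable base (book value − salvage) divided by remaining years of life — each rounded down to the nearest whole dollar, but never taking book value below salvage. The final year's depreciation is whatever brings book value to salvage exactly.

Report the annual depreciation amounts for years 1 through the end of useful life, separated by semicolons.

$48,076; $39,491; $34,592; $34,592; $34,592; $34,592; $34,593

Depreciable base = $269,228 − $8,700 = $260,528.
Year 1: DB = ⌊$269,228 × 125%/7⌋ = $48,076; SL = ⌊$260,528/7⌋ = $37,218 → take DB $48,076. Book value $221,152.
Year 2: DB = ⌊$221,152 × 125%/7⌋ = $39,491; SL = ⌊$212,452/6⌋ = $35,408 → take DB $39,491. Book value $181,661.
Year 3: DB = ⌊$181,661 × 125%/7⌋ = $32,439; SL = ⌊$172,961/5⌋ = $34,592 → take SL $34,592. Book value $147,069.
Year 4: DB = ⌊$147,069 × 125%/7⌋ = $26,262; SL = ⌊$138,369/4⌋ = $34,592 → take SL $34,592. Book value $112,477.
Year 5: DB = ⌊$112,477 × 125%/7⌋ = $20,085; SL = ⌊$103,777/3⌋ = $34,592 → take SL $34,592. Book value $77,885.
Year 6: DB = ⌊$77,885 × 125%/7⌋ = $13,908; SL = ⌊$69,185/2⌋ = $34,592 → take SL $34,592. Book value $43,293.
Year 7 (final): $43,293 − $8,700 = $34,593. Book value $8,700.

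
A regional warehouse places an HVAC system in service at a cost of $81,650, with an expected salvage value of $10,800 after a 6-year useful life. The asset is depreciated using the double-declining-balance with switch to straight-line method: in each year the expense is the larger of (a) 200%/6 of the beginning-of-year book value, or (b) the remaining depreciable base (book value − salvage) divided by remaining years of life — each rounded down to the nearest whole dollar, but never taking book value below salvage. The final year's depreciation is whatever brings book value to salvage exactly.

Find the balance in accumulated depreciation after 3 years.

$57,456

Depreciable base = $81,650 − $10,800 = $70,850.
Year 1: DB = ⌊$81,650 × 200%/6⌋ = $27,216; SL = ⌊$70,850/6⌋ = $11,808 → take DB $27,216. Book value $54,434.
Year 2: DB = ⌊$54,434 × 200%/6⌋ = $18,144; SL = ⌊$43,634/5⌋ = $8,726 → take DB $18,144. Book value $36,290.
Year 3: DB = ⌊$36,290 × 200%/6⌋ = $12,096; SL = ⌊$25,490/4⌋ = $6,372 → take DB $12,096. Book value $24,194.
Accumulated through year 3 = $81,650 − $24,194 = $57,456.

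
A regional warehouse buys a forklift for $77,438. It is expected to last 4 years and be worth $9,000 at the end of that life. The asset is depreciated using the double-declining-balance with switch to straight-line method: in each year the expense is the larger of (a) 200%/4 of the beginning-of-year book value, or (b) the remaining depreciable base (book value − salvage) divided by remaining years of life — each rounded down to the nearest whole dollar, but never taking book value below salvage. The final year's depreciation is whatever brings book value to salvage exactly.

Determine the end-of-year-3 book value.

$9,680

Depreciable base = $77,438 − $9,000 = $68,438.
Year 1: DB = ⌊$77,438 × 200%/4⌋ = $38,719; SL = ⌊$68,438/4⌋ = $17,109 → take DB $38,719. Book value $38,719.
Year 2: DB = ⌊$38,719 × 200%/4⌋ = $19,359; SL = ⌊$29,719/3⌋ = $9,906 → take DB $19,359. Book value $19,360.
Year 3: DB = ⌊$19,360 × 200%/4⌋ = $9,680; SL = ⌊$10,360/2⌋ = $5,180 → take DB $9,680. Book value $9,680.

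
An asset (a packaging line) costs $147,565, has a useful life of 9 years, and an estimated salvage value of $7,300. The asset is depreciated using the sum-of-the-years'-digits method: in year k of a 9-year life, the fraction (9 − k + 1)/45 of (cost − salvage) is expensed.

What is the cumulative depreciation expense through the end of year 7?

$130,914

Depreciable base = $147,565 − $7,300 = $140,265.
Sum of the years' digits = 9+8+7+6+5+4+3+2+1 = 45.
Year 1: $140,265 × 9/45 = $28,053. Book value $119,512.
Year 2: $140,265 × 8/45 = $24,936. Book value $94,576.
Year 3: $140,265 × 7/45 = $21,819. Book value $72,757.
Year 4: $140,265 × 6/45 = $18,702. Book value $54,055.
Year 5: $140,265 × 5/45 = $15,585. Book value $38,470.
Year 6: $140,265 × 4/45 = $12,468. Book value $26,002.
Year 7: $140,265 × 3/45 = $9,351. Book value $16,651.
Accumulated through year 7 = $147,565 − $16,651 = $130,914.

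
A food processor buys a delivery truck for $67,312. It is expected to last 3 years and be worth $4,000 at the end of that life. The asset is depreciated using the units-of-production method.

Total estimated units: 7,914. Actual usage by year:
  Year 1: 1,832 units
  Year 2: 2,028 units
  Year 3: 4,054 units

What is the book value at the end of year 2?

$36,432

Depreciable base = $67,312 − $4,000 = $63,312.
Rate = $63,312 / 7,914 units = $8 per unit.
Year 1: 1,832 × $8 = $14,656. Book value $52,656.
Year 2: 2,028 × $8 = $16,224. Book value $36,432.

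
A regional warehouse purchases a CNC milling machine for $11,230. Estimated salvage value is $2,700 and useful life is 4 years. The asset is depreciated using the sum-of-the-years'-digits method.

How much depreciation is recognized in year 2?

Depreciable base = $11,230 − $2,700 = $8,530.
Sum of the years' digits = 4+3+2+1 = 10.
Year 1: $8,530 × 4/10 = $3,412. Book value $7,818.
Year 2: $8,530 × 3/10 = $2,559. Book value $5,259.

$2,559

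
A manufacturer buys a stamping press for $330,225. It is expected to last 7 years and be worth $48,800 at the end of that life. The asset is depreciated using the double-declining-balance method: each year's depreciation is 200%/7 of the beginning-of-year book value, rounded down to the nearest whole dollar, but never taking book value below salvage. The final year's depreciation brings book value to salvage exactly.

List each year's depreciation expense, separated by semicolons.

Depreciable base = $330,225 − $48,800 = $281,425.
Year 1: ⌊$330,225 × 200%/7⌋ = $94,350. Book value $235,875.
Year 2: ⌊$235,875 × 200%/7⌋ = $67,392. Book value $168,483.
Year 3: ⌊$168,483 × 200%/7⌋ = $48,138. Book value $120,345.
Year 4: ⌊$120,345 × 200%/7⌋ = $34,384. Book value $85,961.
Year 5: ⌊$85,961 × 200%/7⌋ = $24,560. Book value $61,401.
Year 6: ⌊$61,401 × 200%/7⌋ = $17,543, capped at $12,601. Book value $48,800.
Year 7 (final): $48,800 − $48,800 = $0. Book value $48,800.

$94,350; $67,392; $48,138; $34,384; $24,560; $12,601; $0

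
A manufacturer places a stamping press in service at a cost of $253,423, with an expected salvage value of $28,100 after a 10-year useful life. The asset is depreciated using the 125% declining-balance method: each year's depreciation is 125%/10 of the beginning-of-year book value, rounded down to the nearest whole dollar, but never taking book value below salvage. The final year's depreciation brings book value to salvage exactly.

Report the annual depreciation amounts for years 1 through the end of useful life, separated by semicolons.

$31,677; $27,718; $24,253; $21,221; $18,569; $16,248; $14,217; $12,440; $10,885; $48,095

Depreciable base = $253,423 − $28,100 = $225,323.
Year 1: ⌊$253,423 × 125%/10⌋ = $31,677. Book value $221,746.
Year 2: ⌊$221,746 × 125%/10⌋ = $27,718. Book value $194,028.
Year 3: ⌊$194,028 × 125%/10⌋ = $24,253. Book value $169,775.
Year 4: ⌊$169,775 × 125%/10⌋ = $21,221. Book value $148,554.
Year 5: ⌊$148,554 × 125%/10⌋ = $18,569. Book value $129,985.
Year 6: ⌊$129,985 × 125%/10⌋ = $16,248. Book value $113,737.
Year 7: ⌊$113,737 × 125%/10⌋ = $14,217. Book value $99,520.
Year 8: ⌊$99,520 × 125%/10⌋ = $12,440. Book value $87,080.
Year 9: ⌊$87,080 × 125%/10⌋ = $10,885. Book value $76,195.
Year 10 (final): $76,195 − $28,100 = $48,095. Book value $28,100.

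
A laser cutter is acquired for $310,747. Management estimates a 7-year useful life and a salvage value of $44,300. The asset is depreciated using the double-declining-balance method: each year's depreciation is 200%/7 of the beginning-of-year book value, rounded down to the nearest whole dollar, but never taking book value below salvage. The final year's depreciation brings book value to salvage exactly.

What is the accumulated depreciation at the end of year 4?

Depreciable base = $310,747 − $44,300 = $266,447.
Year 1: ⌊$310,747 × 200%/7⌋ = $88,784. Book value $221,963.
Year 2: ⌊$221,963 × 200%/7⌋ = $63,418. Book value $158,545.
Year 3: ⌊$158,545 × 200%/7⌋ = $45,298. Book value $113,247.
Year 4: ⌊$113,247 × 200%/7⌋ = $32,356. Book value $80,891.
Accumulated through year 4 = $310,747 − $80,891 = $229,856.

$229,856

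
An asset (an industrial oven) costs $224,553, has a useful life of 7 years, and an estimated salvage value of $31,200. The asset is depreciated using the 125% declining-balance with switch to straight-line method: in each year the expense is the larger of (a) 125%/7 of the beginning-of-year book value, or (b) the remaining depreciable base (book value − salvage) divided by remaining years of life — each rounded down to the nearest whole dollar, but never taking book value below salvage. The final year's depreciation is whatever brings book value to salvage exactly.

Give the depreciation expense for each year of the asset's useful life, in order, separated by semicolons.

Depreciable base = $224,553 − $31,200 = $193,353.
Year 1: DB = ⌊$224,553 × 125%/7⌋ = $40,098; SL = ⌊$193,353/7⌋ = $27,621 → take DB $40,098. Book value $184,455.
Year 2: DB = ⌊$184,455 × 125%/7⌋ = $32,938; SL = ⌊$153,255/6⌋ = $25,542 → take DB $32,938. Book value $151,517.
Year 3: DB = ⌊$151,517 × 125%/7⌋ = $27,056; SL = ⌊$120,317/5⌋ = $24,063 → take DB $27,056. Book value $124,461.
Year 4: DB = ⌊$124,461 × 125%/7⌋ = $22,225; SL = ⌊$93,261/4⌋ = $23,315 → take SL $23,315. Book value $101,146.
Year 5: DB = ⌊$101,146 × 125%/7⌋ = $18,061; SL = ⌊$69,946/3⌋ = $23,315 → take SL $23,315. Book value $77,831.
Year 6: DB = ⌊$77,831 × 125%/7⌋ = $13,898; SL = ⌊$46,631/2⌋ = $23,315 → take SL $23,315. Book value $54,516.
Year 7 (final): $54,516 − $31,200 = $23,316. Book value $31,200.

$40,098; $32,938; $27,056; $23,315; $23,315; $23,315; $23,316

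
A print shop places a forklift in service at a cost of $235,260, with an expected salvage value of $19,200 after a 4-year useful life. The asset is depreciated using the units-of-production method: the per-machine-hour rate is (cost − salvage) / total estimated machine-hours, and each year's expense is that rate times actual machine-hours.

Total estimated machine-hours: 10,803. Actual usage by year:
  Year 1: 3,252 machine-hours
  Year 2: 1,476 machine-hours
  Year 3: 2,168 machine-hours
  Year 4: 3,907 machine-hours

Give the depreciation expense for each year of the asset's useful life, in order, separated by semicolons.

Depreciable base = $235,260 − $19,200 = $216,060.
Rate = $216,060 / 10,803 machine-hours = $20 per machine-hour.
Year 1: 3,252 × $20 = $65,040. Book value $170,220.
Year 2: 1,476 × $20 = $29,520. Book value $140,700.
Year 3: 2,168 × $20 = $43,360. Book value $97,340.
Year 4: 3,907 × $20 = $78,140. Book value $19,200.

$65,040; $29,520; $43,360; $78,140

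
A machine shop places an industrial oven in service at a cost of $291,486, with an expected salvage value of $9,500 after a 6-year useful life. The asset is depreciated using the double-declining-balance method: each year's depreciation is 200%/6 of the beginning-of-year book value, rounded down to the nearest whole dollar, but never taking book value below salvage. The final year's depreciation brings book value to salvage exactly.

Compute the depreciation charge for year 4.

$28,789

Depreciable base = $291,486 − $9,500 = $281,986.
Year 1: ⌊$291,486 × 200%/6⌋ = $97,162. Book value $194,324.
Year 2: ⌊$194,324 × 200%/6⌋ = $64,774. Book value $129,550.
Year 3: ⌊$129,550 × 200%/6⌋ = $43,183. Book value $86,367.
Year 4: ⌊$86,367 × 200%/6⌋ = $28,789. Book value $57,578.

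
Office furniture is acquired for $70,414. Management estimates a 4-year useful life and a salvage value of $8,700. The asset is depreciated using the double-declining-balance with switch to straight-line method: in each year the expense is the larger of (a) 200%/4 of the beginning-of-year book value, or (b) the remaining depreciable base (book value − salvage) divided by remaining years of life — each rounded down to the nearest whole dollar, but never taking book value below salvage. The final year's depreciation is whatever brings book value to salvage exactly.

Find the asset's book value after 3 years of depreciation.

$8,802

Depreciable base = $70,414 − $8,700 = $61,714.
Year 1: DB = ⌊$70,414 × 200%/4⌋ = $35,207; SL = ⌊$61,714/4⌋ = $15,428 → take DB $35,207. Book value $35,207.
Year 2: DB = ⌊$35,207 × 200%/4⌋ = $17,603; SL = ⌊$26,507/3⌋ = $8,835 → take DB $17,603. Book value $17,604.
Year 3: DB = ⌊$17,604 × 200%/4⌋ = $8,802; SL = ⌊$8,904/2⌋ = $4,452 → take DB $8,802. Book value $8,802.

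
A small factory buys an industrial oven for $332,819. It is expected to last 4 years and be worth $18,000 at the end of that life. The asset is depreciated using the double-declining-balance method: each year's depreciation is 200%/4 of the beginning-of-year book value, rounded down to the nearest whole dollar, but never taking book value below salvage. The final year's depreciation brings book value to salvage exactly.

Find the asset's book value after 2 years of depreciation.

Depreciable base = $332,819 − $18,000 = $314,819.
Year 1: ⌊$332,819 × 200%/4⌋ = $166,409. Book value $166,410.
Year 2: ⌊$166,410 × 200%/4⌋ = $83,205. Book value $83,205.

$83,205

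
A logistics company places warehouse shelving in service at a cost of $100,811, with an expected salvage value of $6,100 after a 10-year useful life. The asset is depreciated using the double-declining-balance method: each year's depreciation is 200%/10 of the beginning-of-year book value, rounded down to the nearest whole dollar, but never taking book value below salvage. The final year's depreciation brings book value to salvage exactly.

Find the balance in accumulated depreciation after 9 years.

$87,279

Depreciable base = $100,811 − $6,100 = $94,711.
Year 1: ⌊$100,811 × 200%/10⌋ = $20,162. Book value $80,649.
Year 2: ⌊$80,649 × 200%/10⌋ = $16,129. Book value $64,520.
Year 3: ⌊$64,520 × 200%/10⌋ = $12,904. Book value $51,616.
Year 4: ⌊$51,616 × 200%/10⌋ = $10,323. Book value $41,293.
Year 5: ⌊$41,293 × 200%/10⌋ = $8,258. Book value $33,035.
Year 6: ⌊$33,035 × 200%/10⌋ = $6,607. Book value $26,428.
Year 7: ⌊$26,428 × 200%/10⌋ = $5,285. Book value $21,143.
Year 8: ⌊$21,143 × 200%/10⌋ = $4,228. Book value $16,915.
Year 9: ⌊$16,915 × 200%/10⌋ = $3,383. Book value $13,532.
Accumulated through year 9 = $100,811 − $13,532 = $87,279.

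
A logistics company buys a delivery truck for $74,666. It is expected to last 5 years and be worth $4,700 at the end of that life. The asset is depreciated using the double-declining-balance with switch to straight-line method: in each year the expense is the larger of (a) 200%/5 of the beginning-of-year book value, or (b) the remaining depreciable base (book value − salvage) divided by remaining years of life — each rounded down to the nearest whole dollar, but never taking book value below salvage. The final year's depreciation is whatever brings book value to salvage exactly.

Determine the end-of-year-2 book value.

Depreciable base = $74,666 − $4,700 = $69,966.
Year 1: DB = ⌊$74,666 × 200%/5⌋ = $29,866; SL = ⌊$69,966/5⌋ = $13,993 → take DB $29,866. Book value $44,800.
Year 2: DB = ⌊$44,800 × 200%/5⌋ = $17,920; SL = ⌊$40,100/4⌋ = $10,025 → take DB $17,920. Book value $26,880.

$26,880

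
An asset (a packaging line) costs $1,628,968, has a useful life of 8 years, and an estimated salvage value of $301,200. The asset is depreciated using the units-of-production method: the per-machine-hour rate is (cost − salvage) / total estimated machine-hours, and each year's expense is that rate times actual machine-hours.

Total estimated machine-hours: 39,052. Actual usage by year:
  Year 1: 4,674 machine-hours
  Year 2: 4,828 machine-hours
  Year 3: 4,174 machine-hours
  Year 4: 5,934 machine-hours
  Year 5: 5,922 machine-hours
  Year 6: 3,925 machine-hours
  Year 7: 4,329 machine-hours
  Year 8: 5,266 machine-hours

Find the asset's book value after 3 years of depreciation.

$1,163,984

Depreciable base = $1,628,968 − $301,200 = $1,327,768.
Rate = $1,327,768 / 39,052 machine-hours = $34 per machine-hour.
Year 1: 4,674 × $34 = $158,916. Book value $1,470,052.
Year 2: 4,828 × $34 = $164,152. Book value $1,305,900.
Year 3: 4,174 × $34 = $141,916. Book value $1,163,984.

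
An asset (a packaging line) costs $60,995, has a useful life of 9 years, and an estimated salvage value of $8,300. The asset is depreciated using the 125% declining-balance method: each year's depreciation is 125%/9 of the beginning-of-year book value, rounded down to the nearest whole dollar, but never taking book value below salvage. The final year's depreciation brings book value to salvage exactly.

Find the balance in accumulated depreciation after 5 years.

$32,114

Depreciable base = $60,995 − $8,300 = $52,695.
Year 1: ⌊$60,995 × 125%/9⌋ = $8,471. Book value $52,524.
Year 2: ⌊$52,524 × 125%/9⌋ = $7,295. Book value $45,229.
Year 3: ⌊$45,229 × 125%/9⌋ = $6,281. Book value $38,948.
Year 4: ⌊$38,948 × 125%/9⌋ = $5,409. Book value $33,539.
Year 5: ⌊$33,539 × 125%/9⌋ = $4,658. Book value $28,881.
Accumulated through year 5 = $60,995 − $28,881 = $32,114.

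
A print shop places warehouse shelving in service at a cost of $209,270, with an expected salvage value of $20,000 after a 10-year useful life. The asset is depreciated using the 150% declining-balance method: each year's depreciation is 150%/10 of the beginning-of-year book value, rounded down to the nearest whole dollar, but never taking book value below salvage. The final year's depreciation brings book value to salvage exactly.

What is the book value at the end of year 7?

Depreciable base = $209,270 − $20,000 = $189,270.
Year 1: ⌊$209,270 × 150%/10⌋ = $31,390. Book value $177,880.
Year 2: ⌊$177,880 × 150%/10⌋ = $26,682. Book value $151,198.
Year 3: ⌊$151,198 × 150%/10⌋ = $22,679. Book value $128,519.
Year 4: ⌊$128,519 × 150%/10⌋ = $19,277. Book value $109,242.
Year 5: ⌊$109,242 × 150%/10⌋ = $16,386. Book value $92,856.
Year 6: ⌊$92,856 × 150%/10⌋ = $13,928. Book value $78,928.
Year 7: ⌊$78,928 × 150%/10⌋ = $11,839. Book value $67,089.

$67,089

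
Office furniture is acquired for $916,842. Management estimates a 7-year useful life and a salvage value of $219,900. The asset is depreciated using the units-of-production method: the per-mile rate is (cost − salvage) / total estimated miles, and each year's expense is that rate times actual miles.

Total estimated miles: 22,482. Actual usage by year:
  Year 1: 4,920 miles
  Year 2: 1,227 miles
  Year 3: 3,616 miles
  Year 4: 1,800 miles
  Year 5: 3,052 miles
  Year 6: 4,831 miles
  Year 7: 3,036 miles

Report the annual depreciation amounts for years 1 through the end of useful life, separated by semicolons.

Depreciable base = $916,842 − $219,900 = $696,942.
Rate = $696,942 / 22,482 miles = $31 per mile.
Year 1: 4,920 × $31 = $152,520. Book value $764,322.
Year 2: 1,227 × $31 = $38,037. Book value $726,285.
Year 3: 3,616 × $31 = $112,096. Book value $614,189.
Year 4: 1,800 × $31 = $55,800. Book value $558,389.
Year 5: 3,052 × $31 = $94,612. Book value $463,777.
Year 6: 4,831 × $31 = $149,761. Book value $314,016.
Year 7: 3,036 × $31 = $94,116. Book value $219,900.

$152,520; $38,037; $112,096; $55,800; $94,612; $149,761; $94,116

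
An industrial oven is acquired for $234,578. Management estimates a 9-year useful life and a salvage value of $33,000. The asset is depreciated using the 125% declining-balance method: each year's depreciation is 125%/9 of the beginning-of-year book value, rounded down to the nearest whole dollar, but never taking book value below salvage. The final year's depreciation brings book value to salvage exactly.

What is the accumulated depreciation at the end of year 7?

$152,219

Depreciable base = $234,578 − $33,000 = $201,578.
Year 1: ⌊$234,578 × 125%/9⌋ = $32,580. Book value $201,998.
Year 2: ⌊$201,998 × 125%/9⌋ = $28,055. Book value $173,943.
Year 3: ⌊$173,943 × 125%/9⌋ = $24,158. Book value $149,785.
Year 4: ⌊$149,785 × 125%/9⌋ = $20,803. Book value $128,982.
Year 5: ⌊$128,982 × 125%/9⌋ = $17,914. Book value $111,068.
Year 6: ⌊$111,068 × 125%/9⌋ = $15,426. Book value $95,642.
Year 7: ⌊$95,642 × 125%/9⌋ = $13,283. Book value $82,359.
Accumulated through year 7 = $234,578 − $82,359 = $152,219.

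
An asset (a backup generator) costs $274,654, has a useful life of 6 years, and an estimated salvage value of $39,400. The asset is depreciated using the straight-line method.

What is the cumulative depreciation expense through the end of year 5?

$196,045

Depreciable base = $274,654 − $39,400 = $235,254.
Annual expense = $235,254 / 6 = $39,209.
End of year 1: book value $235,445.
End of year 2: book value $196,236.
End of year 3: book value $157,027.
End of year 4: book value $117,818.
End of year 5: book value $78,609.
Accumulated through year 5 = $274,654 − $78,609 = $196,045.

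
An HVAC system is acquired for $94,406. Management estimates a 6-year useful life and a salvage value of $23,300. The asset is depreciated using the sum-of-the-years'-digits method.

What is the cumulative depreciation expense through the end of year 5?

$67,720

Depreciable base = $94,406 − $23,300 = $71,106.
Sum of the years' digits = 6+5+4+3+2+1 = 21.
Year 1: $71,106 × 6/21 = $20,316. Book value $74,090.
Year 2: $71,106 × 5/21 = $16,930. Book value $57,160.
Year 3: $71,106 × 4/21 = $13,544. Book value $43,616.
Year 4: $71,106 × 3/21 = $10,158. Book value $33,458.
Year 5: $71,106 × 2/21 = $6,772. Book value $26,686.
Accumulated through year 5 = $94,406 − $26,686 = $67,720.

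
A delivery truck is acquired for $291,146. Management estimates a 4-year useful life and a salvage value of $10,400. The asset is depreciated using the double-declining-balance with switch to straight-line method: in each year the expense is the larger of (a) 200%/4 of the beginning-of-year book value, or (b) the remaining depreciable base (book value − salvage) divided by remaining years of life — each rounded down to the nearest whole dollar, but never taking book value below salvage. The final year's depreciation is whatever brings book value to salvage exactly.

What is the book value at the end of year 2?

Depreciable base = $291,146 − $10,400 = $280,746.
Year 1: DB = ⌊$291,146 × 200%/4⌋ = $145,573; SL = ⌊$280,746/4⌋ = $70,186 → take DB $145,573. Book value $145,573.
Year 2: DB = ⌊$145,573 × 200%/4⌋ = $72,786; SL = ⌊$135,173/3⌋ = $45,057 → take DB $72,786. Book value $72,787.

$72,787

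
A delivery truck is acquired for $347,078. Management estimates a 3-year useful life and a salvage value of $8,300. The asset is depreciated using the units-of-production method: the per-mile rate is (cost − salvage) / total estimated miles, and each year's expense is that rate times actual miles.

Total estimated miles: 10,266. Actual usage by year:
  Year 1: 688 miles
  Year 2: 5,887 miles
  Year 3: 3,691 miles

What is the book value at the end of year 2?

Depreciable base = $347,078 − $8,300 = $338,778.
Rate = $338,778 / 10,266 miles = $33 per mile.
Year 1: 688 × $33 = $22,704. Book value $324,374.
Year 2: 5,887 × $33 = $194,271. Book value $130,103.

$130,103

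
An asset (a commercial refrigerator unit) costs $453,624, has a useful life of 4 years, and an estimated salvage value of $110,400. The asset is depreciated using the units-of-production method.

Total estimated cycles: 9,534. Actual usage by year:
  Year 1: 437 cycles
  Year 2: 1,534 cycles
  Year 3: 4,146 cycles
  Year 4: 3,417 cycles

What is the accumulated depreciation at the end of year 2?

$70,956

Depreciable base = $453,624 − $110,400 = $343,224.
Rate = $343,224 / 9,534 cycles = $36 per cycle.
Year 1: 437 × $36 = $15,732. Book value $437,892.
Year 2: 1,534 × $36 = $55,224. Book value $382,668.
Accumulated through year 2 = $453,624 − $382,668 = $70,956.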